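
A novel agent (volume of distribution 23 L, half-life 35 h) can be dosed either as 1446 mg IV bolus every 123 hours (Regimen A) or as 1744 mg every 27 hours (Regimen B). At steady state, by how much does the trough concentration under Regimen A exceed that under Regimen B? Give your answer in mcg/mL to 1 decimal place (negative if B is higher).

Regimen A: f = (1/2)^(123/35) ≈ 0.0875; Cmin,ss = (1446/23)·f/(1−f) ≈ 6.029 mcg/mL.
Regimen B: f = (1/2)^(27/35) ≈ 0.5858; Cmin,ss = (1744/23)·f/(1−f) ≈ 107.240 mcg/mL.
Difference ≈ 6.029 − 107.240 ≈ -101.211 mcg/mL.

-101.2 mcg/mL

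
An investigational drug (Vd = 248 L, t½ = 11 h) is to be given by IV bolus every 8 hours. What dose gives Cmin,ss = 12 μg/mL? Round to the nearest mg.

τ/t½ = 8/11 ≈ 0.72727, so f = (1/2)^(8/11) ≈ 0.604045.
Cmin,ss = (D/Vd)·f/(1−f), so D = Cmin,ss·Vd·(1−f)/f.
D = 12 × 248 × (1−f)/f ≈ 12 × 248 × 0.65551 ≈ 1950.80 mg.

1951 mg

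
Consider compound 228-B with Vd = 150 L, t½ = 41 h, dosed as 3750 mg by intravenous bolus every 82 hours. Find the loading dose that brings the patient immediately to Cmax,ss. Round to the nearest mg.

f = (1/2)^(82/41) ≈ 0.250000; accumulation ratio R = 1/(1−f) ≈ 1.33333.
Loading dose to hit Cmax,ss on first dose: D_load = D_maint·R ≈ 3750 × 1.33333 ≈ 4999.99 mg.

5000 mg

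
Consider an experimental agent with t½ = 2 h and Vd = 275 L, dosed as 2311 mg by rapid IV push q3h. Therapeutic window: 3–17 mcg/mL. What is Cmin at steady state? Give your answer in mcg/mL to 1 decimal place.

4.6 mcg/mL

τ/t½ = 3/2 ≈ 1.5, so fraction remaining f = (1/2)^(3/2) ≈ 0.3536.
At steady state, accumulation factor R = 1/(1 − e^(−kτ)) ≈ 1.5470.
Single-dose peak C₀ = D/Vd = 2311/275 ≈ 8.404 mcg/mL.
Steady-state peak Cmax,ss = C₀·R ≈ 8.404 × 1.5470 ≈ 13.001 mcg/mL.
Steady-state trough Cmin,ss = Cmax,ss·f ≈ 13.001 × 0.3536 ≈ 4.597 mcg/mL.
Trough 4.6 mcg/mL vs MEC 3 mcg/mL: adequate.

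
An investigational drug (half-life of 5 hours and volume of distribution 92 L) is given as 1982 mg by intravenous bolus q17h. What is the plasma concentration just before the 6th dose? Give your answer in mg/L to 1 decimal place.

2.3 mg/L

f = (1/2)^(τ/t½) = (1/2)^(17/5) ≈ 0.0947.
C₀ = D/Vd = 1982/92 ≈ 21.543 mg/L.
Before the 6th dose, 5 doses have been given. Superposition: Cmin = C₀·(f + f² + … + f^5).
≈ 21.543 × (0.0947 + 0.0090 + 0.0008 + 0.0001 + 0.0000) ≈ 21.543 × 0.1046 ≈ 2.253 mg/L.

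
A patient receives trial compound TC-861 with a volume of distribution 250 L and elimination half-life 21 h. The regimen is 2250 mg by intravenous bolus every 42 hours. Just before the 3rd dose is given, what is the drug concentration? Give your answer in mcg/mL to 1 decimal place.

f = (1/2)^(τ/t½) = (1/2)^(42/21) ≈ 0.2500.
C₀ = D/Vd = 2250/250 ≈ 9.000 mcg/mL.
Before the 3rd dose, 2 doses have been given. Superposition: Cmin = C₀·(f + f²).
≈ 9.000 × (0.2500 + 0.0625) ≈ 9.000 × 0.3125 ≈ 2.812 mcg/mL.

2.8 mcg/mL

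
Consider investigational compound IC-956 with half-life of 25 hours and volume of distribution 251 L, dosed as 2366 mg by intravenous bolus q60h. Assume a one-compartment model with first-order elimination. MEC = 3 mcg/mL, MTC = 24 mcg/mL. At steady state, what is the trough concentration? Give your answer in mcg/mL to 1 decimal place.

2.2 mcg/mL

τ/t½ = 60/25 ≈ 2.4, so fraction remaining f = (1/2)^(60/25) ≈ 0.1895.
Accumulation ratio R = 1/(1 − f) ≈ 1/0.8105 ≈ 1.2338.
Single-dose peak C₀ = D/Vd = 2366/251 ≈ 9.426 mcg/mL.
Cmax,ss = C₀/(1 − f) ≈ 9.426/0.8105 ≈ 11.630 mcg/mL.
Steady-state trough Cmin,ss = Cmax,ss·f ≈ 11.630 × 0.1895 ≈ 2.204 mcg/mL.
Trough 2.2 mcg/mL vs MEC 3 mcg/mL: subtherapeutic.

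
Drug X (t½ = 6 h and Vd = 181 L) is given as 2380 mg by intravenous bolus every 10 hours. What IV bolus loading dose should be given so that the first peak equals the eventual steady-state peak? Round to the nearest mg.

f = (1/2)^(10/6) ≈ 0.314980; accumulation ratio R = 1/(1−f) ≈ 1.45981.
Loading dose to hit Cmax,ss on first dose: D_load = D_maint·R ≈ 2380 × 1.45981 ≈ 3474.35 mg.

3474 mg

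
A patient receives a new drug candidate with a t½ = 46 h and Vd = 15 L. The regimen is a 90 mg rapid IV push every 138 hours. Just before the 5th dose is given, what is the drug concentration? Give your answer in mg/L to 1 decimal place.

f = (1/2)^(τ/t½) = (1/2)^(138/46) ≈ 0.1250.
C₀ = D/Vd = 90/15 ≈ 6.000 mg/L.
Before the 5th dose, 4 doses have been given. Superposition: Cmin = C₀·(f + f² + … + f^4).
≈ 6.000 × (0.1250 + 0.0156 + 0.0020 + 0.0002) ≈ 6.000 × 0.1428 ≈ 0.857 mg/L.

0.9 mg/L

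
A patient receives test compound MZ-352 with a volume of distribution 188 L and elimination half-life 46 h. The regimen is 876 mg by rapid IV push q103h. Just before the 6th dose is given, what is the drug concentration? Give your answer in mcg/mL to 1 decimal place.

1.3 mcg/mL

f = (1/2)^(τ/t½) = (1/2)^(103/46) ≈ 0.2118.
C₀ = D/Vd = 876/188 ≈ 4.660 mcg/mL.
Before the 6th dose, 5 doses have been given. Superposition: Cmin = C₀·(f + f² + … + f^5).
≈ 4.660 × (0.2118 + 0.0449 + 0.0095 + 0.0020 + 0.0004) ≈ 4.660 × 0.2686 ≈ 1.252 mcg/mL.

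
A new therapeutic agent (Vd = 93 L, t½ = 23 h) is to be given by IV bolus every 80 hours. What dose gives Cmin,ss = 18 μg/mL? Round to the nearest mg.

16982 mg

τ/t½ = 80/23 ≈ 3.4783, so f = (1/2)^(80/23) ≈ 0.089730.
Cmin,ss = (D/Vd)·f/(1−f), so D = Cmin,ss·Vd·(1−f)/f.
D = 18 × 93 × (1−f)/f ≈ 18 × 93 × 10.14454 ≈ 16981.96 mg.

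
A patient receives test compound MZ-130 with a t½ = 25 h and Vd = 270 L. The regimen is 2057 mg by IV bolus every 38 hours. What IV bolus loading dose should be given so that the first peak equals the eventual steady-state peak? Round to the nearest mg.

f = (1/2)^(38/25) ≈ 0.348686; accumulation ratio R = 1/(1−f) ≈ 1.53536.
Loading dose to hit Cmax,ss on first dose: D_load = D_maint·R ≈ 2057 × 1.53536 ≈ 3158.24 mg.

3158 mg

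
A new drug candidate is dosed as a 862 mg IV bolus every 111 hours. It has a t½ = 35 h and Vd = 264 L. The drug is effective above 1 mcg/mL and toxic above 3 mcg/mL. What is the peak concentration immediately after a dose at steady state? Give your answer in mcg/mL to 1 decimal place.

k = ln2/t½ = ln2/35 ≈ 0.019804 h⁻¹; fraction remaining f = e^(−kτ) = e^(−0.019804×111) ≈ 0.1110.
At steady state, accumulation factor R = 1/(1 − e^(−kτ)) ≈ 1.1249.
Each bolus raises the concentration by D/Vd = 862/264 ≈ 3.265 mcg/mL.
Steady-state peak Cmax,ss = C₀·R ≈ 3.265 × 1.1249 ≈ 3.673 mcg/mL.
Peak 3.7 mcg/mL vs MTC 3 mcg/mL: exceeds toxic threshold.

3.7 mcg/mL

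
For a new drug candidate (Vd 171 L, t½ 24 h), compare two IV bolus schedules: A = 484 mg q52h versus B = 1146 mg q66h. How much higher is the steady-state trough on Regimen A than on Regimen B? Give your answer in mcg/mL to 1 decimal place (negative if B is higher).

Regimen A: f = (1/2)^(52/24) ≈ 0.2227; Cmin,ss = (484/171)·f/(1−f) ≈ 0.811 mcg/mL.
Regimen B: f = (1/2)^(66/24) ≈ 0.1487; Cmin,ss = (1146/171)·f/(1−f) ≈ 1.171 mcg/mL.
Difference ≈ 0.811 − 1.171 ≈ -0.360 mcg/mL.

-0.4 mcg/mL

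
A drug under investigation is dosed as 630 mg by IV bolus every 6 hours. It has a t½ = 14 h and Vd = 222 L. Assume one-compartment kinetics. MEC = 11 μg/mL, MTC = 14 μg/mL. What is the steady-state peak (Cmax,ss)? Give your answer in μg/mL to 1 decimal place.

11.0 μg/mL

Over one 6-h interval, 6/14 ≈ 0.42857 half-lives elapse, leaving f ≈ 0.7430 of each dose.
At steady state, accumulation factor R = 1/(1 − e^(−kτ)) ≈ 3.8911.
Each bolus raises the concentration by D/Vd = 630/222 ≈ 2.838 μg/mL.
Steady-state peak Cmax,ss = C₀·R ≈ 2.838 × 3.8911 ≈ 11.043 μg/mL.
Peak 11.0 μg/mL vs MTC 14 μg/mL: below toxic threshold.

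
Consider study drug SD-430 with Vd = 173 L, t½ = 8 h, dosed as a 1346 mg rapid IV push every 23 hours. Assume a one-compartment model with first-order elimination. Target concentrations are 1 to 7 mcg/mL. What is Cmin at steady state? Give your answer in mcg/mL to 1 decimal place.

Over one 23-h interval, 23/8 ≈ 2.875 half-lives elapse, leaving f ≈ 0.1363 of each dose.
Accumulation ratio R = 1/(1 − f) ≈ 1/0.8637 ≈ 1.1578.
Single-dose peak C₀ = D/Vd = 1346/173 ≈ 7.780 mcg/mL.
Cmax,ss = C₀/(1 − f) ≈ 7.780/0.8637 ≈ 9.008 mcg/mL.
Steady-state trough Cmin,ss = Cmax,ss·f ≈ 9.008 × 0.1363 ≈ 1.228 mcg/mL.
Trough 1.2 mcg/mL vs MEC 1 mcg/mL: adequate.

1.2 mcg/mL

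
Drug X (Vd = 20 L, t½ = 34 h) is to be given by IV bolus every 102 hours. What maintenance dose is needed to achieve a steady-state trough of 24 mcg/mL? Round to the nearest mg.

3360 mg

τ/t½ = 102/34 ≈ 3, so f = (1/2)^(102/34) ≈ 0.125000.
Cmin,ss = (D/Vd)·f/(1−f), so D = Cmin,ss·Vd·(1−f)/f.
D = 24 × 20 × (1−f)/f ≈ 24 × 20 × 7.00000 ≈ 3360.00 mg.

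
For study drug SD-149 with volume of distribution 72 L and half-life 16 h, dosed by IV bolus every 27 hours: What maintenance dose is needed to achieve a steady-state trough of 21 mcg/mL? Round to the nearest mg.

3358 mg

τ/t½ = 27/16 ≈ 1.6875, so f = (1/2)^(27/16) ≈ 0.310464.
Cmin,ss = (D/Vd)·f/(1−f), so D = Cmin,ss·Vd·(1−f)/f.
D = 21 × 72 × (1−f)/f ≈ 21 × 72 × 2.22099 ≈ 3358.14 mg.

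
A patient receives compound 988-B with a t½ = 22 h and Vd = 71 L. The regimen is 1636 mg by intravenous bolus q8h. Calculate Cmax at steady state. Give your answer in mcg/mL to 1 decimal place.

103.4 mcg/mL

τ/t½ = 8/22 ≈ 0.36364, so fraction remaining f = (1/2)^(8/22) ≈ 0.7772.
Accumulation ratio R = 1/(1 − f) ≈ 1/0.2228 ≈ 4.4883.
Single-dose peak C₀ = D/Vd = 1636/71 ≈ 23.042 mcg/mL.
Steady-state peak Cmax,ss = C₀·R ≈ 23.042 × 4.4883 ≈ 103.419 mcg/mL.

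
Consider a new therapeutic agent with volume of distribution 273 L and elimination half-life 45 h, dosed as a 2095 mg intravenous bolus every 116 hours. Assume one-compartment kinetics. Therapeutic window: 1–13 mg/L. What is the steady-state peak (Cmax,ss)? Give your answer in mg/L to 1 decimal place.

τ/t½ = 116/45 ≈ 2.5778, so fraction remaining f = (1/2)^(116/45) ≈ 0.1675.
At steady state, accumulation factor R = 1/(1 − e^(−kτ)) ≈ 1.2012.
Single-dose peak C₀ = D/Vd = 2095/273 ≈ 7.674 mg/L.
Steady-state peak Cmax,ss = C₀·R ≈ 7.674 × 1.2012 ≈ 9.218 mg/L.
Peak 9.2 mg/L vs MTC 13 mg/L: below toxic threshold.

9.2 mg/L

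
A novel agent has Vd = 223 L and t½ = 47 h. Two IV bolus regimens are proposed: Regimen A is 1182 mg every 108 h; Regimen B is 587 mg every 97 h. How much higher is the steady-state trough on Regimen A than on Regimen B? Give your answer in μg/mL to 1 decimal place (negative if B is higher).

Regimen A: f = (1/2)^(108/47) ≈ 0.2034; Cmin,ss = (1182/223)·f/(1−f) ≈ 1.353 μg/mL.
Regimen B: f = (1/2)^(97/47) ≈ 0.2392; Cmin,ss = (587/223)·f/(1−f) ≈ 0.828 μg/mL.
Difference ≈ 1.353 − 0.828 ≈ 0.525 μg/mL.

0.5 μg/mL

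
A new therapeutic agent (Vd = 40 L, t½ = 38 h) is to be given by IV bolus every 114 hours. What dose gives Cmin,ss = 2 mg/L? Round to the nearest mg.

τ/t½ = 114/38 ≈ 3, so f = (1/2)^(114/38) ≈ 0.125000.
Cmin,ss = (D/Vd)·f/(1−f), so D = Cmin,ss·Vd·(1−f)/f.
D = 2 × 40 × (1−f)/f ≈ 2 × 40 × 7.00000 ≈ 560.00 mg.

560 mg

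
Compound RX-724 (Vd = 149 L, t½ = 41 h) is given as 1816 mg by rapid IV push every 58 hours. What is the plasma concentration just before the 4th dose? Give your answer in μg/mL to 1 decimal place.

f = (1/2)^(τ/t½) = (1/2)^(58/41) ≈ 0.3751.
C₀ = D/Vd = 1816/149 ≈ 12.188 μg/mL.
Before the 4th dose, 3 doses have been given. Superposition: Cmin = C₀·(f + f² + … + f^3).
≈ 12.188 × (0.3751 + 0.1407 + 0.0528) ≈ 12.188 × 0.5686 ≈ 6.930 μg/mL.

6.9 μg/mL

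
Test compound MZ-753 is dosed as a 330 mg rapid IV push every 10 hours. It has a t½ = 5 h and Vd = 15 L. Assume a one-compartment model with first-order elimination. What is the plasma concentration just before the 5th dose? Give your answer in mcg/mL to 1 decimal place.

f = (1/2)^(τ/t½) = (1/2)^(10/5) ≈ 0.2500.
C₀ = D/Vd = 330/15 ≈ 22.000 mcg/mL.
Before the 5th dose, 4 doses have been given. Superposition: Cmin = C₀·(f + f² + … + f^4).
≈ 22.000 × (0.2500 + 0.0625 + 0.0156 + 0.0039) ≈ 22.000 × 0.3320 ≈ 7.304 mcg/mL.

7.3 mcg/mL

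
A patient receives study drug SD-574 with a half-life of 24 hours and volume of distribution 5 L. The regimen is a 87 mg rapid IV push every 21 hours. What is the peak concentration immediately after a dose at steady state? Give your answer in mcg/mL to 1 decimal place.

38.3 mcg/mL

Over one 21-h interval, 21/24 ≈ 0.875 half-lives elapse, leaving f ≈ 0.5453 of each dose.
At steady state, accumulation factor R = 1/(1 − e^(−kτ)) ≈ 2.1993.
Single-dose peak C₀ = D/Vd = 87/5 ≈ 17.400 mcg/mL.
Steady-state peak Cmax,ss = C₀·R ≈ 17.400 × 2.1993 ≈ 38.268 mcg/mL.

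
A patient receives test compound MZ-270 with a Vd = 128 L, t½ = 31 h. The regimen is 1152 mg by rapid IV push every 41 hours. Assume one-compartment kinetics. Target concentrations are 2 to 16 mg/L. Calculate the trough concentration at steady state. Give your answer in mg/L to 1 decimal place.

Over one 41-h interval, 41/31 ≈ 1.3226 half-lives elapse, leaving f ≈ 0.3998 of each dose.
Each bolus raises the concentration by D/Vd = 1152/128 ≈ 9.000 mg/L.
Steady-state trough Cmin,ss = C₀·f/(1−f) ≈ 9.000 × 0.3998/0.6002 ≈ 5.995 mg/L.
Trough 6.0 mg/L vs MEC 2 mg/L: adequate.

6.0 mg/L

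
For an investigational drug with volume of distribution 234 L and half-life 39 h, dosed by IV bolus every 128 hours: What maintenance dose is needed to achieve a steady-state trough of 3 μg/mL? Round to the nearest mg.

τ/t½ = 128/39 ≈ 3.2821, so f = (1/2)^(128/39) ≈ 0.102803.
Cmin,ss = (D/Vd)·f/(1−f), so D = Cmin,ss·Vd·(1−f)/f.
D = 3 × 234 × (1−f)/f ≈ 3 × 234 × 8.72734 ≈ 6126.59 mg.

6127 mg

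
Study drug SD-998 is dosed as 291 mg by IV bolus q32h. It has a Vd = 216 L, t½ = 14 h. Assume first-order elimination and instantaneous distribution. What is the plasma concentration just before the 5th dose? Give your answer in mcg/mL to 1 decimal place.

f = (1/2)^(τ/t½) = (1/2)^(32/14) ≈ 0.2051.
C₀ = D/Vd = 291/216 ≈ 1.347 mcg/mL.
Before the 5th dose, 4 doses have been given. Superposition: Cmin = C₀·(f + f² + … + f^4).
≈ 1.347 × (0.2051 + 0.0421 + 0.0086 + 0.0018) ≈ 1.347 × 0.2576 ≈ 0.347 mcg/mL.

0.3 mcg/mL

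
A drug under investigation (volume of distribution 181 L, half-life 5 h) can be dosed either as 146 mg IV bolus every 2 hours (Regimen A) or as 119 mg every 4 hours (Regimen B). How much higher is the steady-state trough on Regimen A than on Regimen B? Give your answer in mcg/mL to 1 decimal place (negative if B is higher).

1.6 mcg/mL

Regimen A: f = (1/2)^(2/5) ≈ 0.7579; Cmin,ss = (146/181)·f/(1−f) ≈ 2.525 mcg/mL.
Regimen B: f = (1/2)^(4/5) ≈ 0.5743; Cmin,ss = (119/181)·f/(1−f) ≈ 0.887 mcg/mL.
Difference ≈ 2.525 − 0.887 ≈ 1.638 mcg/mL.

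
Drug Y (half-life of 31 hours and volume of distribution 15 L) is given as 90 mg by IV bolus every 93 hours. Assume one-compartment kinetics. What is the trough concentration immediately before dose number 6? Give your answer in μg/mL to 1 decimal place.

0.9 μg/mL

f = (1/2)^(τ/t½) = (1/2)^(93/31) ≈ 0.1250.
C₀ = D/Vd = 90/15 ≈ 6.000 μg/mL.
Before the 6th dose, 5 doses have been given. Superposition: Cmin = C₀·(f + f² + … + f^5).
≈ 6.000 × (0.1250 + 0.0156 + 0.0020 + 0.0002 + 0.0000) ≈ 6.000 × 0.1428 ≈ 0.857 μg/mL.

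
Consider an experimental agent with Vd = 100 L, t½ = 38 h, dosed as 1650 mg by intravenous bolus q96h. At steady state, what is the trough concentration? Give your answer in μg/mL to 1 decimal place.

3.5 μg/mL

k = ln2/t½ = ln2/38 ≈ 0.018241 h⁻¹; fraction remaining f = e^(−kτ) = e^(−0.018241×96) ≈ 0.1736.
Single-dose peak C₀ = D/Vd = 1650/100 ≈ 16.500 μg/mL.
Steady-state trough Cmin,ss = C₀·f/(1−f) ≈ 16.500 × 0.1736/0.8264 ≈ 3.466 μg/mL.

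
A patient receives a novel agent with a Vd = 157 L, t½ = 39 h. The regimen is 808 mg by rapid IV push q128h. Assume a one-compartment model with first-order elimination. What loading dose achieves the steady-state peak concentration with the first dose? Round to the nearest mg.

901 mg

f = (1/2)^(128/39) ≈ 0.102803; accumulation ratio R = 1/(1−f) ≈ 1.11458.
Loading dose to hit Cmax,ss on first dose: D_load = D_maint·R ≈ 808 × 1.11458 ≈ 900.58 mg.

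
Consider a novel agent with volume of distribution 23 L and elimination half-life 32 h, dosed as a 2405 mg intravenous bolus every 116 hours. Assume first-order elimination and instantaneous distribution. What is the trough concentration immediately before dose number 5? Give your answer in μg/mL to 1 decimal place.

9.2 μg/mL

f = (1/2)^(τ/t½) = (1/2)^(116/32) ≈ 0.0811.
C₀ = D/Vd = 2405/23 ≈ 104.565 μg/mL.
Before the 5th dose, 4 doses have been given. Superposition: Cmin = C₀·(f + f² + … + f^4).
≈ 104.565 × (0.0811 + 0.0066 + 0.0005 + 0.0000) ≈ 104.565 × 0.0882 ≈ 9.223 μg/mL.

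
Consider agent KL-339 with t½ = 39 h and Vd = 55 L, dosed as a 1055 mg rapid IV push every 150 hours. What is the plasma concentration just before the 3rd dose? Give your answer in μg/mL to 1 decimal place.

f = (1/2)^(τ/t½) = (1/2)^(150/39) ≈ 0.0695.
C₀ = D/Vd = 1055/55 ≈ 19.182 μg/mL.
Before the 3rd dose, 2 doses have been given. Superposition: Cmin = C₀·(f + f²).
≈ 19.182 × (0.0695 + 0.0048) ≈ 19.182 × 0.0743 ≈ 1.425 μg/mL.

1.4 μg/mL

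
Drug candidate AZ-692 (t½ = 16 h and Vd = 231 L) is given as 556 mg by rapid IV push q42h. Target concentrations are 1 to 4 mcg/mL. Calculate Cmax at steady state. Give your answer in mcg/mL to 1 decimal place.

k = ln2/t½ = ln2/16 ≈ 0.043322 h⁻¹; fraction remaining f = e^(−kτ) = e^(−0.043322×42) ≈ 0.1621.
Accumulation ratio R = 1/(1 − f) ≈ 1/0.8379 ≈ 1.1935.
Single-dose peak C₀ = D/Vd = 556/231 ≈ 2.407 mcg/mL.
Steady-state peak Cmax,ss = C₀·R ≈ 2.407 × 1.1935 ≈ 2.873 mcg/mL.
Peak 2.9 mcg/mL vs MTC 4 mcg/mL: below toxic threshold.

2.9 mcg/mL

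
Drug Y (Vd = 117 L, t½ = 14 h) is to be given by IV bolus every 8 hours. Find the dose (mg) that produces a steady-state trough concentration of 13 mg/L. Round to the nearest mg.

739 mg

τ/t½ = 8/14 ≈ 0.57143, so f = (1/2)^(8/14) ≈ 0.672950.
Cmin,ss = (D/Vd)·f/(1−f), so D = Cmin,ss·Vd·(1−f)/f.
D = 13 × 117 × (1−f)/f ≈ 13 × 117 × 0.48599 ≈ 739.19 mg.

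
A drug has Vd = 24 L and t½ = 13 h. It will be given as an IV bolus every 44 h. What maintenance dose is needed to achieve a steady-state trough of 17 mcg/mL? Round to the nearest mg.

τ/t½ = 44/13 ≈ 3.3846, so f = (1/2)^(44/13) ≈ 0.095748.
Cmin,ss = (D/Vd)·f/(1−f), so D = Cmin,ss·Vd·(1−f)/f.
D = 17 × 24 × (1−f)/f ≈ 17 × 24 × 9.44408 ≈ 3853.18 mg.

3853 mg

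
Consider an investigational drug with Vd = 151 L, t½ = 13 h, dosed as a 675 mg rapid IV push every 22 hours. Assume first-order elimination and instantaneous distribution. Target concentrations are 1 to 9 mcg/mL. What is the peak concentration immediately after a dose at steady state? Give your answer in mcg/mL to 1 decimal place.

6.5 mcg/mL

k = ln2/t½ = ln2/13 ≈ 0.053319 h⁻¹; fraction remaining f = e^(−kτ) = e^(−0.053319×22) ≈ 0.3094.
Accumulation ratio R = 1/(1 − f) ≈ 1/0.6906 ≈ 1.4480.
Each bolus raises the concentration by D/Vd = 675/151 ≈ 4.470 mcg/mL.
Steady-state peak Cmax,ss = C₀·R ≈ 4.470 × 1.4480 ≈ 6.473 mcg/mL.
Peak 6.5 mcg/mL vs MTC 9 mcg/mL: below toxic threshold.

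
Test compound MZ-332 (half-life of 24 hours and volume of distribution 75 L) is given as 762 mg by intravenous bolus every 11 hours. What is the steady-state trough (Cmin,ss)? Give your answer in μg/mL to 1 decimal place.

τ/t½ = 11/24 ≈ 0.45833, so fraction remaining f = (1/2)^(11/24) ≈ 0.7278.
At steady state, accumulation factor R = 1/(1 − e^(−kτ)) ≈ 3.6738.
Each bolus raises the concentration by D/Vd = 762/75 ≈ 10.160 μg/mL.
Cmax,ss = C₀/(1 − f) ≈ 10.160/0.2722 ≈ 37.325 μg/mL.
Steady-state trough Cmin,ss = Cmax,ss·f ≈ 37.325 × 0.7278 ≈ 27.165 μg/mL.

27.2 μg/mL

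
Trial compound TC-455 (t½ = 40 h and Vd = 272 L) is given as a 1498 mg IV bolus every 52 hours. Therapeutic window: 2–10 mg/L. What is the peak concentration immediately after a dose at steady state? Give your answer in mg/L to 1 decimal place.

9.3 mg/L

τ/t½ = 52/40 ≈ 1.3, so fraction remaining f = (1/2)^(52/40) ≈ 0.4061.
Accumulation ratio R = 1/(1 − f) ≈ 1/0.5939 ≈ 1.6838.
Single-dose peak C₀ = D/Vd = 1498/272 ≈ 5.507 mg/L.
Steady-state peak Cmax,ss = C₀·R ≈ 5.507 × 1.6838 ≈ 9.273 mg/L.
Peak 9.3 mg/L vs MTC 10 mg/L: below toxic threshold.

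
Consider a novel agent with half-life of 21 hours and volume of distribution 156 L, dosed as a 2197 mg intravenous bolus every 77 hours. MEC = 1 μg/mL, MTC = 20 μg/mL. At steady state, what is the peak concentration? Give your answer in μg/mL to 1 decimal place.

15.3 μg/mL

Over one 77-h interval, 77/21 ≈ 3.6667 half-lives elapse, leaving f ≈ 0.0787 of each dose.
At steady state, accumulation factor R = 1/(1 − e^(−kτ)) ≈ 1.0854.
Single-dose peak C₀ = D/Vd = 2197/156 ≈ 14.083 μg/mL.
Steady-state peak Cmax,ss = C₀·R ≈ 14.083 × 1.0854 ≈ 15.286 μg/mL.
Peak 15.3 μg/mL vs MTC 20 μg/mL: below toxic threshold.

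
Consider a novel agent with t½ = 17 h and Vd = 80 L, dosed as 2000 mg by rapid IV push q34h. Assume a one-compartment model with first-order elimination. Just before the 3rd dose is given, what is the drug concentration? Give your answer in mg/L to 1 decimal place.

7.8 mg/L

f = (1/2)^(τ/t½) = (1/2)^(34/17) ≈ 0.2500.
C₀ = D/Vd = 2000/80 ≈ 25.000 mg/L.
Before the 3rd dose, 2 doses have been given. Superposition: Cmin = C₀·(f + f²).
≈ 25.000 × (0.2500 + 0.0625) ≈ 25.000 × 0.3125 ≈ 7.812 mg/L.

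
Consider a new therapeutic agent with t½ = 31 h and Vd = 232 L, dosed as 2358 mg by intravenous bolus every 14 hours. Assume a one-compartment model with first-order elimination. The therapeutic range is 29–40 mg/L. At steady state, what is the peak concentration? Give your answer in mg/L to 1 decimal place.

Over one 14-h interval, 14/31 ≈ 0.45161 half-lives elapse, leaving f ≈ 0.7312 of each dose.
Accumulation ratio R = 1/(1 − f) ≈ 1/0.2688 ≈ 3.7202.
Each bolus raises the concentration by D/Vd = 2358/232 ≈ 10.164 mg/L.
Cmax,ss = C₀/(1 − f) ≈ 10.164/0.2688 ≈ 37.812 mg/L.
Peak 37.8 mg/L vs MTC 40 mg/L: below toxic threshold.

37.8 mg/L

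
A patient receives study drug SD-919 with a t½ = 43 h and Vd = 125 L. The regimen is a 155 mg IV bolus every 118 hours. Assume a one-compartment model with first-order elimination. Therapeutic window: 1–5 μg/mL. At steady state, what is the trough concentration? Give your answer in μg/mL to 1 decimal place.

τ/t½ = 118/43 ≈ 2.7442, so fraction remaining f = (1/2)^(118/43) ≈ 0.1493.
Single-dose peak C₀ = D/Vd = 155/125 ≈ 1.240 μg/mL.
Steady-state trough Cmin,ss = C₀·f/(1−f) ≈ 1.240 × 0.1493/0.8507 ≈ 0.218 μg/mL.
Trough 0.2 μg/mL vs MEC 1 μg/mL: subtherapeutic.

0.2 μg/mL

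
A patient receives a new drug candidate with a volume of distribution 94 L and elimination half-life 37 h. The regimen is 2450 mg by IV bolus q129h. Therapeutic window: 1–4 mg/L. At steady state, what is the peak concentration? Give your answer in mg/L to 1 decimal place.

28.6 mg/L

τ/t½ = 129/37 ≈ 3.4865, so fraction remaining f = (1/2)^(129/37) ≈ 0.0892.
Accumulation ratio R = 1/(1 − f) ≈ 1/0.9108 ≈ 1.0979.
Single-dose peak C₀ = D/Vd = 2450/94 ≈ 26.064 mg/L.
Steady-state peak Cmax,ss = C₀·R ≈ 26.064 × 1.0979 ≈ 28.616 mg/L.
Peak 28.6 mg/L vs MTC 4 mg/L: exceeds toxic threshold.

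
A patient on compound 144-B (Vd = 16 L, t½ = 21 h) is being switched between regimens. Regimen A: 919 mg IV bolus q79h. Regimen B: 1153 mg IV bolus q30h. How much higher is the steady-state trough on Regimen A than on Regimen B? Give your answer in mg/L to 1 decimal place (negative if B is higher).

Regimen A: f = (1/2)^(79/21) ≈ 0.0737; Cmin,ss = (919/16)·f/(1−f) ≈ 4.570 mg/L.
Regimen B: f = (1/2)^(30/21) ≈ 0.3715; Cmin,ss = (1153/16)·f/(1−f) ≈ 42.595 mg/L.
Difference ≈ 4.570 − 42.595 ≈ -38.025 mg/L.

-38.0 mg/L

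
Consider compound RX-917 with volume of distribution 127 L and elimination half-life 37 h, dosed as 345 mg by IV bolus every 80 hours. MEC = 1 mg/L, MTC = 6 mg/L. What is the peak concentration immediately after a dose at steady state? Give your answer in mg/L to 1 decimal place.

k = ln2/t½ = ln2/37 ≈ 0.018734 h⁻¹; fraction remaining f = e^(−kτ) = e^(−0.018734×80) ≈ 0.2234.
Accumulation ratio R = 1/(1 − f) ≈ 1/0.7766 ≈ 1.2877.
Single-dose peak C₀ = D/Vd = 345/127 ≈ 2.717 mg/L.
Cmax,ss = C₀/(1 − f) ≈ 2.717/0.7766 ≈ 3.499 mg/L.
Peak 3.5 mg/L vs MTC 6 mg/L: below toxic threshold.

3.5 mg/L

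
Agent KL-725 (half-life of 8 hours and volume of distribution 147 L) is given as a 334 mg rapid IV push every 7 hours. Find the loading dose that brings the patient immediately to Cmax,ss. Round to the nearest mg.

f = (1/2)^(7/8) ≈ 0.545254; accumulation ratio R = 1/(1−f) ≈ 2.19903.
Loading dose to hit Cmax,ss on first dose: D_load = D_maint·R ≈ 334 × 2.19903 ≈ 734.48 mg.

734 mg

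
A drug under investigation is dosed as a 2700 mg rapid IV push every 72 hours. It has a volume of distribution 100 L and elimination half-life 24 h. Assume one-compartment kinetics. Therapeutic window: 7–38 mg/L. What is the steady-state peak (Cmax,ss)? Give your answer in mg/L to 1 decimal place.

The dosing interval is 3 half-lives, so f = 2^(−3) = 0.125.
Accumulation ratio R = 1/(1 − f) = 1/0.875 = 8/7.
Single-dose peak C₀ = D/Vd = 2700/100 = 27 mg/L.
Steady-state peak Cmax,ss = C₀·R = 27 × 8/7 ≈ 30.857 mg/L.
Peak 30.9 mg/L vs MTC 38 mg/L: below toxic threshold.

30.9 mg/L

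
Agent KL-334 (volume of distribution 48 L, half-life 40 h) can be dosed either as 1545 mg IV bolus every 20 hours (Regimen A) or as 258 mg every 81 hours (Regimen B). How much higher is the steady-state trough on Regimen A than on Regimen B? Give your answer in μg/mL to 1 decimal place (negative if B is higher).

Regimen A: f = (1/2)^(20/40) ≈ 0.7071; Cmin,ss = (1545/48)·f/(1−f) ≈ 77.705 μg/mL.
Regimen B: f = (1/2)^(81/40) ≈ 0.2457; Cmin,ss = (258/48)·f/(1−f) ≈ 1.751 μg/mL.
Difference ≈ 77.705 − 1.751 ≈ 75.954 μg/mL.

76.0 μg/mL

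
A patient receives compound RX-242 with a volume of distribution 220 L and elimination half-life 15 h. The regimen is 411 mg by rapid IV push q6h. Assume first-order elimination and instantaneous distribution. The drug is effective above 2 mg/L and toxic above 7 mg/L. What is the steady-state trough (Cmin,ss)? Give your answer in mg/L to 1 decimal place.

Over one 6-h interval, 6/15 ≈ 0.4 half-lives elapse, leaving f ≈ 0.7579 of each dose.
At steady state, accumulation factor R = 1/(1 − e^(−kτ)) ≈ 4.1305.
Single-dose peak C₀ = D/Vd = 411/220 ≈ 1.868 mg/L.
Steady-state peak Cmax,ss = C₀·R ≈ 1.868 × 4.1305 ≈ 7.716 mg/L.
One interval later, Cmin,ss = Cmax,ss·e^(−kτ) ≈ 7.716 × 0.7579 ≈ 5.848 mg/L.
Trough 5.8 mg/L vs MEC 2 mg/L: adequate.

5.8 mg/L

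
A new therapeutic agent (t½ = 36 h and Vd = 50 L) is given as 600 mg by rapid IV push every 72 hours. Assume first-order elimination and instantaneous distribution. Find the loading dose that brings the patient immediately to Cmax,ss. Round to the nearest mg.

f = (1/2)^(72/36) ≈ 0.250000; accumulation ratio R = 1/(1−f) ≈ 1.33333.
Loading dose to hit Cmax,ss on first dose: D_load = D_maint·R ≈ 600 × 1.33333 ≈ 800.00 mg.

800 mg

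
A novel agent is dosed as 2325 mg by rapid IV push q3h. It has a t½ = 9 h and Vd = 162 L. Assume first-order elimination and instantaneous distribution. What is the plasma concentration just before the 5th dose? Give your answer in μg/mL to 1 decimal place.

f = (1/2)^(τ/t½) = (1/2)^(3/9) ≈ 0.7937.
C₀ = D/Vd = 2325/162 ≈ 14.352 μg/mL.
Before the 5th dose, 4 doses have been given. Superposition: Cmin = C₀·(f + f² + … + f^4).
≈ 14.352 × (0.7937 + 0.6300 + 0.5000 + 0.3968) ≈ 14.352 × 2.3205 ≈ 33.304 μg/mL.

33.3 μg/mL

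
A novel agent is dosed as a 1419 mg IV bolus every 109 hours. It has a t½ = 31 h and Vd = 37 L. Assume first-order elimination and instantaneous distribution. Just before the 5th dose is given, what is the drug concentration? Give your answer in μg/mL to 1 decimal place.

f = (1/2)^(τ/t½) = (1/2)^(109/31) ≈ 0.0874.
C₀ = D/Vd = 1419/37 ≈ 38.351 μg/mL.
Before the 5th dose, 4 doses have been given. Superposition: Cmin = C₀·(f + f² + … + f^4).
≈ 38.351 × (0.0874 + 0.0076 + 0.0007 + 0.0001) ≈ 38.351 × 0.0958 ≈ 3.674 μg/mL.

3.7 μg/mL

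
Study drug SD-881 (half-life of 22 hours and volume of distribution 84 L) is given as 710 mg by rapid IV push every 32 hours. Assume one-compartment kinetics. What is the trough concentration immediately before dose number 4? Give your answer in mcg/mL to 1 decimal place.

4.6 mcg/mL

f = (1/2)^(τ/t½) = (1/2)^(32/22) ≈ 0.3649.
C₀ = D/Vd = 710/84 ≈ 8.452 mcg/mL.
Before the 4th dose, 3 doses have been given. Superposition: Cmin = C₀·(f + f² + … + f^3).
≈ 8.452 × (0.3649 + 0.1332 + 0.0486) ≈ 8.452 × 0.5467 ≈ 4.621 mcg/mL.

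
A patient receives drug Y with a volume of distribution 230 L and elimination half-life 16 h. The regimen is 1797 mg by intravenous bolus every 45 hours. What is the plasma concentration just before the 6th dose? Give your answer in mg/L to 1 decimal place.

f = (1/2)^(τ/t½) = (1/2)^(45/16) ≈ 0.1423.
C₀ = D/Vd = 1797/230 ≈ 7.813 mg/L.
Before the 6th dose, 5 doses have been given. Superposition: Cmin = C₀·(f + f² + … + f^5).
≈ 7.813 × (0.1423 + 0.0202 + 0.0029 + 0.0004 + 0.0001) ≈ 7.813 × 0.1659 ≈ 1.296 mg/L.

1.3 mg/L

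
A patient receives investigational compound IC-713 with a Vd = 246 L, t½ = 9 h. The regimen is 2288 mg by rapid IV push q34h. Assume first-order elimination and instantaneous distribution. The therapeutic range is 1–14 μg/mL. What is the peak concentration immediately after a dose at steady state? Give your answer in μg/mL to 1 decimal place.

τ/t½ = 34/9 ≈ 3.7778, so fraction remaining f = (1/2)^(34/9) ≈ 0.0729.
At steady state, accumulation factor R = 1/(1 − e^(−kτ)) ≈ 1.0786.
Each bolus raises the concentration by D/Vd = 2288/246 ≈ 9.301 μg/mL.
Steady-state peak Cmax,ss = C₀·R ≈ 9.301 × 1.0786 ≈ 10.032 μg/mL.
Peak 10.0 μg/mL vs MTC 14 μg/mL: below toxic threshold.

10.0 μg/mL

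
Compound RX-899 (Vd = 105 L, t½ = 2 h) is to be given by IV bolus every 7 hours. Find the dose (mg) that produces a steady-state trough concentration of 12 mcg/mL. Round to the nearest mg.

τ/t½ = 7/2 ≈ 3.5, so f = (1/2)^(7/2) ≈ 0.088388.
Cmin,ss = (D/Vd)·f/(1−f), so D = Cmin,ss·Vd·(1−f)/f.
D = 12 × 105 × (1−f)/f ≈ 12 × 105 × 10.31375 ≈ 12995.33 mg.

12995 mg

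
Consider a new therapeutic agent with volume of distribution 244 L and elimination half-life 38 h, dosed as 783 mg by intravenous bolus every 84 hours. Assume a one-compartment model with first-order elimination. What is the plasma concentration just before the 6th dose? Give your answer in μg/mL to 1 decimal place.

0.9 μg/mL

f = (1/2)^(τ/t½) = (1/2)^(84/38) ≈ 0.2161.
C₀ = D/Vd = 783/244 ≈ 3.209 μg/mL.
Before the 6th dose, 5 doses have been given. Superposition: Cmin = C₀·(f + f² + … + f^5).
≈ 3.209 × (0.2161 + 0.0467 + 0.0101 + 0.0022 + 0.0005) ≈ 3.209 × 0.2756 ≈ 0.884 μg/mL.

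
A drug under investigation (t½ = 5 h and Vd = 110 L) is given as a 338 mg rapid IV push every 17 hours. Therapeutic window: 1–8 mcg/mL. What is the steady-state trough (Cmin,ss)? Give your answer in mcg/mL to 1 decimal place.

k = ln2/t½ = ln2/5 ≈ 0.138629 h⁻¹; fraction remaining f = e^(−kτ) = e^(−0.138629×17) ≈ 0.0947.
Single-dose peak C₀ = D/Vd = 338/110 ≈ 3.073 mcg/mL.
Steady-state trough Cmin,ss = C₀·f/(1−f) ≈ 3.073 × 0.0947/0.9053 ≈ 0.321 mcg/mL.
Trough 0.3 mcg/mL vs MEC 1 mcg/mL: subtherapeutic.

0.3 mcg/mL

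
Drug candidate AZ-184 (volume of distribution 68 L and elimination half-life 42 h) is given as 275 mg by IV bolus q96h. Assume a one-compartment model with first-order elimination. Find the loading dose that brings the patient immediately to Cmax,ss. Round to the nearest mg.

346 mg

f = (1/2)^(96/42) ≈ 0.205084; accumulation ratio R = 1/(1−f) ≈ 1.25799.
Loading dose to hit Cmax,ss on first dose: D_load = D_maint·R ≈ 275 × 1.25799 ≈ 345.95 mg.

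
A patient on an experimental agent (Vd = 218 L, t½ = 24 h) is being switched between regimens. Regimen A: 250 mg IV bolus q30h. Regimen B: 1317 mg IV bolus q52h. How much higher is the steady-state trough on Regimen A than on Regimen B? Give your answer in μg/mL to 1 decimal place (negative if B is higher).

-0.9 μg/mL

Regimen A: f = (1/2)^(30/24) ≈ 0.4204; Cmin,ss = (250/218)·f/(1−f) ≈ 0.832 μg/mL.
Regimen B: f = (1/2)^(52/24) ≈ 0.2227; Cmin,ss = (1317/218)·f/(1−f) ≈ 1.731 μg/mL.
Difference ≈ 0.832 − 1.731 ≈ -0.899 μg/mL.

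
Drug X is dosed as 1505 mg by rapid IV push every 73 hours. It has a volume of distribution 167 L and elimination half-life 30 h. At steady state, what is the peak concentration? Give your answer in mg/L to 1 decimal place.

11.1 mg/L

k = ln2/t½ = ln2/30 ≈ 0.023105 h⁻¹; fraction remaining f = e^(−kτ) = e^(−0.023105×73) ≈ 0.1851.
At steady state, accumulation factor R = 1/(1 − e^(−kτ)) ≈ 1.2271.
Each bolus raises the concentration by D/Vd = 1505/167 ≈ 9.012 mg/L.
Cmax,ss = C₀/(1 − f) ≈ 9.012/0.8149 ≈ 11.059 mg/L.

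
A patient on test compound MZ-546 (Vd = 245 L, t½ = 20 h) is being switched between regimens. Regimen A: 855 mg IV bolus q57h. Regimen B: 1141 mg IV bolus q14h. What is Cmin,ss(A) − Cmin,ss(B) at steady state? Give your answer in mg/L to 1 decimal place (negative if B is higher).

-6.9 mg/L

Regimen A: f = (1/2)^(57/20) ≈ 0.1387; Cmin,ss = (855/245)·f/(1−f) ≈ 0.562 mg/L.
Regimen B: f = (1/2)^(14/20) ≈ 0.6156; Cmin,ss = (1141/245)·f/(1−f) ≈ 7.458 mg/L.
Difference ≈ 0.562 − 7.458 ≈ -6.896 mg/L.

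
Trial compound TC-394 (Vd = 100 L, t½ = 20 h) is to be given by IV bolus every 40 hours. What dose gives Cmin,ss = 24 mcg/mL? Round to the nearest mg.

τ/t½ = 40/20 ≈ 2, so f = (1/2)^(40/20) ≈ 0.250000.
Cmin,ss = (D/Vd)·f/(1−f), so D = Cmin,ss·Vd·(1−f)/f.
D = 24 × 100 × (1−f)/f ≈ 24 × 100 × 3.00000 ≈ 7200.00 mg.

7200 mg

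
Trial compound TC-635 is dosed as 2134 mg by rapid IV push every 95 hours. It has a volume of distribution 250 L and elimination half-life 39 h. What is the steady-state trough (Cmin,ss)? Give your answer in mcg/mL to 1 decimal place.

1.9 mcg/mL

Over one 95-h interval, 95/39 ≈ 2.4359 half-lives elapse, leaving f ≈ 0.1848 of each dose.
Each bolus raises the concentration by D/Vd = 2134/250 ≈ 8.536 mcg/mL.
Steady-state trough Cmin,ss = C₀·f/(1−f) ≈ 8.536 × 0.1848/0.8152 ≈ 1.935 mcg/mL.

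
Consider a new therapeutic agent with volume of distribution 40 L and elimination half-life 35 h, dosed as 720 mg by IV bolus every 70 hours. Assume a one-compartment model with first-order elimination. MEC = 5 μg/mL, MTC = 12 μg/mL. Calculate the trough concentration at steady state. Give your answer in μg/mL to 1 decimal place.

6.0 μg/mL

The dosing interval is 2 half-lives, so f = 2^(−2) = 0.25.
Accumulation ratio R = 1/(1 − f) = 1/0.75 = 4/3.
Single-dose peak C₀ = D/Vd = 720/40 = 18 μg/mL.
Steady-state peak Cmax,ss = C₀·R = 18 × 4/3 ≈ 24.000 μg/mL.
Steady-state trough Cmin,ss = Cmax,ss·f ≈ 24.000 × 0.25 ≈ 6.000 μg/mL.
Trough 6.0 μg/mL vs MEC 5 μg/mL: adequate.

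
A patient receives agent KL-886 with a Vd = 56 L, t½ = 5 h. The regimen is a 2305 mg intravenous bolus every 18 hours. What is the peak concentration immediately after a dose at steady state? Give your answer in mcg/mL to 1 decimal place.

44.9 mcg/mL

τ/t½ = 18/5 ≈ 3.6, so fraction remaining f = (1/2)^(18/5) ≈ 0.0825.
Accumulation ratio R = 1/(1 − f) ≈ 1/0.9175 ≈ 1.0899.
Each bolus raises the concentration by D/Vd = 2305/56 ≈ 41.161 mcg/mL.
Steady-state peak Cmax,ss = C₀·R ≈ 41.161 × 1.0899 ≈ 44.861 mcg/mL.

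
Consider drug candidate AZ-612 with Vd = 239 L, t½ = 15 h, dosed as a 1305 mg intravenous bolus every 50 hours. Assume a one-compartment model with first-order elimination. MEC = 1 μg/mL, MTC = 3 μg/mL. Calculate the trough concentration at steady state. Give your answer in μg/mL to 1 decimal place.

0.6 μg/mL

k = ln2/t½ = ln2/15 ≈ 0.046210 h⁻¹; fraction remaining f = e^(−kτ) = e^(−0.046210×50) ≈ 0.0992.
Accumulation ratio R = 1/(1 − f) ≈ 1/0.9008 ≈ 1.1101.
Each bolus raises the concentration by D/Vd = 1305/239 ≈ 5.460 μg/mL.
Cmax,ss = C₀/(1 − f) ≈ 5.460/0.9008 ≈ 6.061 μg/mL.
One interval later, Cmin,ss = Cmax,ss·e^(−kτ) ≈ 6.061 × 0.0992 ≈ 0.601 μg/mL.
Trough 0.6 μg/mL vs MEC 1 μg/mL: subtherapeutic.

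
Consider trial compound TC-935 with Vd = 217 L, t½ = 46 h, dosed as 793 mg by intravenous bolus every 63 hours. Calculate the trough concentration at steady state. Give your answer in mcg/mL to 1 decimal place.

2.3 mcg/mL

τ/t½ = 63/46 ≈ 1.3696, so fraction remaining f = (1/2)^(63/46) ≈ 0.3870.
Each bolus raises the concentration by D/Vd = 793/217 ≈ 3.654 mcg/mL.
Steady-state trough Cmin,ss = C₀·f/(1−f) ≈ 3.654 × 0.3870/0.6130 ≈ 2.307 mcg/mL.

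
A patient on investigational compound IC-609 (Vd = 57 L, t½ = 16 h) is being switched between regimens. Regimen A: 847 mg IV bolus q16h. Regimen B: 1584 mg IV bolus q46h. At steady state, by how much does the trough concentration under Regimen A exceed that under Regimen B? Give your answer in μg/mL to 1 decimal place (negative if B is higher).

10.5 μg/mL

Regimen A: f = (1/2)^(16/16) ≈ 0.5000; Cmin,ss = (847/57)·f/(1−f) ≈ 14.860 μg/mL.
Regimen B: f = (1/2)^(46/16) ≈ 0.1363; Cmin,ss = (1584/57)·f/(1−f) ≈ 4.385 μg/mL.
Difference ≈ 14.860 − 4.385 ≈ 10.475 μg/mL.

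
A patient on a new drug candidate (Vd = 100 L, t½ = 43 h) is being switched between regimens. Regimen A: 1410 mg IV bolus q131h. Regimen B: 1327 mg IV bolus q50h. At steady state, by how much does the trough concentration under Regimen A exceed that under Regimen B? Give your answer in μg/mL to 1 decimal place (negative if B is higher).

-8.8 μg/mL

Regimen A: f = (1/2)^(131/43) ≈ 0.1210; Cmin,ss = (1410/100)·f/(1−f) ≈ 1.941 μg/mL.
Regimen B: f = (1/2)^(50/43) ≈ 0.4466; Cmin,ss = (1327/100)·f/(1−f) ≈ 10.709 μg/mL.
Difference ≈ 1.941 − 10.709 ≈ -8.768 μg/mL.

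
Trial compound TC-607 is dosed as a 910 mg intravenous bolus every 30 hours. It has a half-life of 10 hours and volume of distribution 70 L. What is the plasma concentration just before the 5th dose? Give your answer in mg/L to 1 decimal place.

1.9 mg/L

f = (1/2)^(τ/t½) = (1/2)^(30/10) ≈ 0.1250.
C₀ = D/Vd = 910/70 ≈ 13.000 mg/L.
Before the 5th dose, 4 doses have been given. Superposition: Cmin = C₀·(f + f² + … + f^4).
≈ 13.000 × (0.1250 + 0.0156 + 0.0020 + 0.0002) ≈ 13.000 × 0.1428 ≈ 1.856 mg/L.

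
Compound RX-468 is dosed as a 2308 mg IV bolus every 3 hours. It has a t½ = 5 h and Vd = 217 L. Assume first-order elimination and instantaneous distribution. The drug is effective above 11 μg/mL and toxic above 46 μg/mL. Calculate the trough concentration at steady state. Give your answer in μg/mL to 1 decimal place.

20.6 μg/mL

τ/t½ = 3/5 ≈ 0.6, so fraction remaining f = (1/2)^(3/5) ≈ 0.6598.
At steady state, accumulation factor R = 1/(1 − e^(−kτ)) ≈ 2.9394.
Each bolus raises the concentration by D/Vd = 2308/217 ≈ 10.636 μg/mL.
Cmax,ss = C₀/(1 − f) ≈ 10.636/0.3402 ≈ 31.264 μg/mL.
Steady-state trough Cmin,ss = Cmax,ss·f ≈ 31.264 × 0.6598 ≈ 20.628 μg/mL.
Trough 20.6 μg/mL vs MEC 11 μg/mL: adequate.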